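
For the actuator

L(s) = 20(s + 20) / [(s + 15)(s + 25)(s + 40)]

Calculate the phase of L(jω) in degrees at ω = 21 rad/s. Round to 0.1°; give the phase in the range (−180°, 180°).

-75.8°

At s = jω = j21:
zero (s+20): 20 + j21 → |·| = √(20²+21²) = √841 ≈ 29, ∠ = arctan(21/20) ≈ 46.40°
pole (s+15): 15 + j21 → |·| = √(15²+21²) = √666 ≈ 25.807, ∠ = arctan(21/15) ≈ 54.46°
pole (s+25): 25 + j21 → |·| = √(25²+21²) = √1066 ≈ 32.65, ∠ = arctan(21/25) ≈ 40.03°
pole (s+40): 40 + j21 → |·| = √(40²+21²) = √2041 ≈ 45.177, ∠ = arctan(21/40) ≈ 27.70°
∠L = 46.40° − 122.19° = -75.79°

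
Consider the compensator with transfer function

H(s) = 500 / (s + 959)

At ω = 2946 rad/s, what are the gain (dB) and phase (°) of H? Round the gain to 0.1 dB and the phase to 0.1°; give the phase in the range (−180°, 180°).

Substitute s = j2946:
Numerator: 500 = 500 + j0
Denominator: (j2946) + 959 = 959 + j2946
|N| = √(500² + 0²) ≈ 500, ∠N ≈ 0.00°
|D| = √(959² + 2946²) ≈ 3098.2, ∠D ≈ 71.97°
|H| = 500 / 3098.2 ≈ 0.16138
Gain = 20 log₁₀(0.16138) ≈ -15.84 dB
∠H = 0.00° − 71.97° = -71.97°

-15.8 dB, -72.0°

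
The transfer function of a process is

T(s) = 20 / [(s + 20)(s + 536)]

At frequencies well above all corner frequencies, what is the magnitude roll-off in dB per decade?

-40 dB/decade

Each pole contributes −20 dB/decade at high frequency; each zero contributes +20 dB/decade.
Net: 0 zero(s) − 2 pole(s) → -40 dB/decade.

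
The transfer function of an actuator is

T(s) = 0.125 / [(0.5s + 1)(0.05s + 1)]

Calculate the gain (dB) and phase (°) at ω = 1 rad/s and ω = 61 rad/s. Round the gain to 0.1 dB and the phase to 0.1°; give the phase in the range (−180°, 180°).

ω = 1: -19.0 dB, -29.4°; ω = 61: -57.9 dB, -160.0°

At ω = 1 rad/s:
pole (1 + j1·0.5) = 1 + j0.5 → |·| ≈ 1.118, ∠ ≈ 26.57°
pole (1 + j1·0.05) = 1 + j0.05 → |·| ≈ 1.0012, ∠ ≈ 2.86°
|T| = 0.125 · 1 / (1.118 · 1.0012) ≈ 0.11167
Gain = 20 log₁₀(0.11167) ≈ -19.04 dB
∠T = (0°) − (26.57° + 2.86°) = -29.43°

At ω = 61 rad/s:
pole (1 + j61·0.5) = 1 + j30.5 → |·| ≈ 30.516, ∠ ≈ 88.12°
pole (1 + j61·0.05) = 1 + j3.05 → |·| ≈ 3.2098, ∠ ≈ 71.85°
|T| = 0.125 · 1 / (30.516 · 3.2098) ≈ 0.0012762
Gain = 20 log₁₀(0.0012762) ≈ -57.88 dB
∠T = (0°) − (88.12° + 71.85°) = -159.97°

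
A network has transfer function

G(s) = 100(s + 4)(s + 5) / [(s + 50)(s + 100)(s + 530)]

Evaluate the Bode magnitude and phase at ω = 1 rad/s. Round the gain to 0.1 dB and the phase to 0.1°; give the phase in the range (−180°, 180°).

-62.0 dB, 23.5°

At s = jω = j1:
zero (s+4): 4 + j1 → |·| = √(4²+1²) = √17 ≈ 4.1231, ∠ = arctan(1/4) ≈ 14.04°
zero (s+5): 5 + j1 → |·| = √(5²+1²) = √26 ≈ 5.099, ∠ = arctan(1/5) ≈ 11.31°
pole (s+50): 50 + j1 → |·| = √(50²+1²) = √2501 ≈ 50.01, ∠ = arctan(1/50) ≈ 1.15°
pole (s+100): 100 + j1 → |·| = √(100²+1²) = √10001 ≈ 100, ∠ = arctan(1/100) ≈ 0.57°
pole (s+530): 530 + j1 → |·| = √(530²+1²) = √280901 ≈ 530, ∠ = arctan(1/530) ≈ 0.11°
|G| = 100 · 21.024 / 2.6505e+06 ≈ 0.00079321
Gain = 20 log₁₀(0.00079321) ≈ -62.01 dB
∠G = 25.35° − 1.83° = 23.52°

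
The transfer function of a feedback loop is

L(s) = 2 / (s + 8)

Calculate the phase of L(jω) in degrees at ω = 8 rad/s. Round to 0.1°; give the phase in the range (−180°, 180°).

-45.0°

At s = jω = j8:
pole (s+8): 8 + j8 → |·| = √(8²+8²) = √128 ≈ 11.314, ∠ = arctan(8/8) ≈ 45.00°
∠L = 0.00° − 45.00° = -45.00°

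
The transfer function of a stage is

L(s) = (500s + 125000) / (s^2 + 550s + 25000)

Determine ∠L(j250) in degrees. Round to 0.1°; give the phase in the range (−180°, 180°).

-60.3°

Substitute s = j250:
Numerator: 500(j250) + 125000 = 125000 + j125000
Denominator: (j250)^2 + 550(j250) + 25000 = -37500 + j137500
|N| = √(125000² + 125000²) ≈ 1.7678e+05, ∠N ≈ 45.00°
|D| = √(37500² + 137500²) ≈ 1.4252e+05, ∠D ≈ 105.26°
∠L = 45.00° − 105.26° = -60.26°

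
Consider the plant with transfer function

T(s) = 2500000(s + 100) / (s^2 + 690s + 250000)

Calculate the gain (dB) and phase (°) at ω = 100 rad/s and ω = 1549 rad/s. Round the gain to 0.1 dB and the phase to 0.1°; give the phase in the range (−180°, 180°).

ω = 100: 63.0 dB, 29.0°; ω = 1549: 64.2 dB, -67.3°

At s = jω = j100:
zero (s+100): 100 + j100 → |·| = √(100²+100²) = √20000 ≈ 141.42, ∠ = arctan(100/100) ≈ 45.00°
quadratic: (j100)² + 690·j100 + 250000 = 240000 + j69000 → |·| ≈ 2.4972e+05, ∠ ≈ 16.04°
|T| = 2500000 · 141.42 / 2.4972e+05 ≈ 1415.8
Gain = 20 log₁₀(1415.8) ≈ 63.02 dB
∠T = 45.00° − 16.04° = 28.96°

At s = jω = j1549:
zero (s+100): 100 + j1549 → |·| = √(100²+1549²) = √2409401 ≈ 1552.2, ∠ = arctan(1549/100) ≈ 86.31°
quadratic: (j1549)² + 690·j1549 + 250000 = -2149401 + j1068810 → |·| ≈ 2.4005e+06, ∠ ≈ 153.56°
|T| = 2500000 · 1552.2 / 2.4005e+06 ≈ 1616.5
Gain = 20 log₁₀(1616.5) ≈ 64.17 dB
∠T = 86.31° − 153.56° = -67.25°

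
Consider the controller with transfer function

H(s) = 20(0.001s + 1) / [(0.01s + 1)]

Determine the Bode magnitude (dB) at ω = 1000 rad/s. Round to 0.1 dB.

At ω = 1000 rad/s:
zero (1 + j1000·0.001) = 1 + j1 → |·| ≈ 1.4142, ∠ ≈ 45.00°
pole (1 + j1000·0.01) = 1 + j10 → |·| ≈ 10.05, ∠ ≈ 84.29°
|H| = 20 · 1.4142 / (10.05) ≈ 2.8143
Gain = 20 log₁₀(2.8143) ≈ 8.99 dB

9.0 dB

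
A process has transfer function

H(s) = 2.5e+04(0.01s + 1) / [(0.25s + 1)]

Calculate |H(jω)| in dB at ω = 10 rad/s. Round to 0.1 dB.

79.4 dB

At ω = 10 rad/s:
zero (1 + j10·0.01) = 1 + j0.1 → |·| ≈ 1.005, ∠ ≈ 5.71°
pole (1 + j10·0.25) = 1 + j2.5 → |·| ≈ 2.6926, ∠ ≈ 68.20°
|H| = 2.5e+04 · 1.005 / (2.6926) ≈ 9331.1
Gain = 20 log₁₀(9331.1) ≈ 79.40 dB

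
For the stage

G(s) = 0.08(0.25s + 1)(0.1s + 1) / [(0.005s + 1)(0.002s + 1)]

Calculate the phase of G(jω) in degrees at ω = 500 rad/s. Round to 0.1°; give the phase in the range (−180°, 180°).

At ω = 500 rad/s:
zero (1 + j500·0.25) = 1 + j125 → |·| ≈ 125, ∠ ≈ 89.54°
zero (1 + j500·0.1) = 1 + j50 → |·| ≈ 50.01, ∠ ≈ 88.85°
pole (1 + j500·0.005) = 1 + j2.5 → |·| ≈ 2.6926, ∠ ≈ 68.20°
pole (1 + j500·0.002) = 1 + j1 → |·| ≈ 1.4142, ∠ ≈ 45.00°
∠G = (89.54° + 88.85°) − (68.20° + 45.00°) = 65.19°

65.2°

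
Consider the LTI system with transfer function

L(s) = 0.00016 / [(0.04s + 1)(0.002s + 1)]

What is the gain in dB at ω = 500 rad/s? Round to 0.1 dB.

-105.0 dB

At ω = 500 rad/s:
pole (1 + j500·0.04) = 1 + j20 → |·| ≈ 20.025, ∠ ≈ 87.14°
pole (1 + j500·0.002) = 1 + j1 → |·| ≈ 1.4142, ∠ ≈ 45.00°
|L| = 0.00016 · 1 / (20.025 · 1.4142) ≈ 5.6498e-06
Gain = 20 log₁₀(5.6498e-06) ≈ -104.96 dB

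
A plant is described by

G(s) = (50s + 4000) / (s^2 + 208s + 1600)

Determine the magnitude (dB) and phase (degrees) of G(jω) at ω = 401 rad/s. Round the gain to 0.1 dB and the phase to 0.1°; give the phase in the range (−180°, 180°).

Substitute s = j401:
Numerator: 50(j401) + 4000 = 4000 + j20050
Denominator: (j401)^2 + 208(j401) + 1600 = -159201 + j83408
|N| = √(4000² + 20050²) ≈ 20445, ∠N ≈ 78.72°
|D| = √(159201² + 83408²) ≈ 1.7973e+05, ∠D ≈ 152.35°
|G| = 20445 / 1.7973e+05 ≈ 0.11375
Gain = 20 log₁₀(0.11375) ≈ -18.88 dB
∠G = 78.72° − 152.35° = -73.63°

-18.9 dB, -73.6°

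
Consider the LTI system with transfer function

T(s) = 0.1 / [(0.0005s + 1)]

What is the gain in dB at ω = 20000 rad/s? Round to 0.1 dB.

-40.0 dB

At ω = 20000 rad/s:
pole (1 + j20000·0.0005) = 1 + j10 → |·| ≈ 10.05, ∠ ≈ 84.29°
|T| = 0.1 · 1 / (10.05) ≈ 0.0099502
Gain = 20 log₁₀(0.0099502) ≈ -40.04 dB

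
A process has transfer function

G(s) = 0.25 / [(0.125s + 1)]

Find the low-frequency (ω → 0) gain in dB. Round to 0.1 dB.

G(0) = 0.25 · 1 / 1 = 0.25
20 log₁₀(0.25) ≈ -12.04 dB

-12.0 dB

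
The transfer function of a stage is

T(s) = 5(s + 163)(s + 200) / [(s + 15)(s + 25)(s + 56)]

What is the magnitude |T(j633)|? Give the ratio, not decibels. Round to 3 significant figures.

At s = jω = j633:
zero (s+163): 163 + j633 → |·| = √(163²+633²) = √427258 ≈ 653.65, ∠ = arctan(633/163) ≈ 75.56°
zero (s+200): 200 + j633 → |·| = √(200²+633²) = √440689 ≈ 663.84, ∠ = arctan(633/200) ≈ 72.47°
pole (s+15): 15 + j633 → |·| = √(15²+633²) = √400914 ≈ 633.18, ∠ = arctan(633/15) ≈ 88.64°
pole (s+25): 25 + j633 → |·| = √(25²+633²) = √401314 ≈ 633.49, ∠ = arctan(633/25) ≈ 87.74°
pole (s+56): 56 + j633 → |·| = √(56²+633²) = √403825 ≈ 635.47, ∠ = arctan(633/56) ≈ 84.94°
|T| = 5 · 4.3392e+05 / 2.549e+08 ≈ 0.0085116

0.00851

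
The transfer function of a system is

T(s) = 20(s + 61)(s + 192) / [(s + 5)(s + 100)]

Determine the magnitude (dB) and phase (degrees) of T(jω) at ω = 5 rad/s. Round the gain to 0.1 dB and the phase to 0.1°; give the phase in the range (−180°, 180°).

At s = jω = j5:
zero (s+61): 61 + j5 → |·| = √(61²+5²) = √3746 ≈ 61.205, ∠ = arctan(5/61) ≈ 4.69°
zero (s+192): 192 + j5 → |·| = √(192²+5²) = √36889 ≈ 192.07, ∠ = arctan(5/192) ≈ 1.49°
pole (s+5): 5 + j5 → |·| = √(5²+5²) = √50 ≈ 7.0711, ∠ = arctan(5/5) ≈ 45.00°
pole (s+100): 100 + j5 → |·| = √(100²+5²) = √10025 ≈ 100.12, ∠ = arctan(5/100) ≈ 2.86°
|T| = 20 · 11756 / 707.96 ≈ 332.11
Gain = 20 log₁₀(332.11) ≈ 50.43 dB
∠T = 6.18° − 47.86° = -41.68°

50.4 dB, -41.7°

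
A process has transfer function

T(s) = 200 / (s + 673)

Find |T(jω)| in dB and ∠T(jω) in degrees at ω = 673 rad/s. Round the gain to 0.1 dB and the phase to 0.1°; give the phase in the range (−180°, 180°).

-13.6 dB, -45.0°

At s = jω = j673:
pole (s+673): 673 + j673 → |·| = √(673²+673²) = √905858 ≈ 951.77, ∠ = arctan(673/673) ≈ 45.00°
|T| = 200 / 951.77 ≈ 0.21013
Gain = 20 log₁₀(0.21013) ≈ -13.55 dB
∠T = 0.00° − 45.00° = -45.00°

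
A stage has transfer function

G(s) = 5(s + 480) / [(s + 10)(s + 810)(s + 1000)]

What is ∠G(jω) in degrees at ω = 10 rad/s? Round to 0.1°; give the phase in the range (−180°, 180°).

-45.1°

At s = jω = j10:
zero (s+480): 480 + j10 → |·| = √(480²+10²) = √230500 ≈ 480.1, ∠ = arctan(10/480) ≈ 1.19°
pole (s+10): 10 + j10 → |·| = √(10²+10²) = √200 ≈ 14.142, ∠ = arctan(10/10) ≈ 45.00°
pole (s+810): 810 + j10 → |·| = √(810²+10²) = √656200 ≈ 810.06, ∠ = arctan(10/810) ≈ 0.71°
pole (s+1000): 1000 + j10 → |·| = √(1000²+10²) = √1000100 ≈ 1000, ∠ = arctan(10/1000) ≈ 0.57°
∠G = 1.19° − 46.28° = -45.09°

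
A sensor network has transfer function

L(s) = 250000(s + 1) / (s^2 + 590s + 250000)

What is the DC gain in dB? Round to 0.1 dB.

0.0 dB

L(0) = 250000·1 / 250000 = 1
20 log₁₀(1) ≈ 0.00 dB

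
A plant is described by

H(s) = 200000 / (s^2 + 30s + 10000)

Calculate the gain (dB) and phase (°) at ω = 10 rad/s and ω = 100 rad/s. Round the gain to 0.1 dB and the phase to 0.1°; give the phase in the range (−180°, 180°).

At s = jω = j10:
quadratic: (j10)² + 30·j10 + 10000 = 9900 + j300 → |·| ≈ 9904.5, ∠ ≈ 1.74°
|H| = 200000 / 9904.5 ≈ 20.193
Gain = 20 log₁₀(20.193) ≈ 26.10 dB
∠H = 0.00° − 1.74° = -1.74°

At s = jω = j100:
quadratic: (j100)² + 30·j100 + 10000 = 0 + j3000 → |·| ≈ 3000, ∠ ≈ 90.00°
|H| = 200000 / 3000 ≈ 66.667
Gain = 20 log₁₀(66.667) ≈ 36.48 dB
∠H = 0.00° − 90.00° = -90.00°

ω = 10: 26.1 dB, -1.7°; ω = 100: 36.5 dB, -90.0°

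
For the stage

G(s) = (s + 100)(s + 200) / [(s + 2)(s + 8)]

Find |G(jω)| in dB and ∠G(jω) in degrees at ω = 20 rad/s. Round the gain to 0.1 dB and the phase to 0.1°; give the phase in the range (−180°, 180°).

33.5 dB, -135.5°

At s = jω = j20:
zero (s+100): 100 + j20 → |·| = √(100²+20²) = √10400 ≈ 101.98, ∠ = arctan(20/100) ≈ 11.31°
zero (s+200): 200 + j20 → |·| = √(200²+20²) = √40400 ≈ 201, ∠ = arctan(20/200) ≈ 5.71°
pole (s+2): 2 + j20 → |·| = √(2²+20²) = √404 ≈ 20.1, ∠ = arctan(20/2) ≈ 84.29°
pole (s+8): 8 + j20 → |·| = √(8²+20²) = √464 ≈ 21.541, ∠ = arctan(20/8) ≈ 68.20°
|G| = 1 · 20498 / 432.97 ≈ 47.343
Gain = 20 log₁₀(47.343) ≈ 33.51 dB
∠G = 17.02° − 152.49° = -135.47°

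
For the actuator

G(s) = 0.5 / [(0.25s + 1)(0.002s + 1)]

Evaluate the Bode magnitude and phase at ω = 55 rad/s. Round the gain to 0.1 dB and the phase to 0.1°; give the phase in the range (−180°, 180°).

-28.9 dB, -92.1°

At ω = 55 rad/s:
pole (1 + j55·0.25) = 1 + j13.75 → |·| ≈ 13.786, ∠ ≈ 85.84°
pole (1 + j55·0.002) = 1 + j0.11 → |·| ≈ 1.006, ∠ ≈ 6.28°
|G| = 0.5 · 1 / (13.786 · 1.006) ≈ 0.036052
Gain = 20 log₁₀(0.036052) ≈ -28.86 dB
∠G = (0°) − (85.84° + 6.28°) = -92.12°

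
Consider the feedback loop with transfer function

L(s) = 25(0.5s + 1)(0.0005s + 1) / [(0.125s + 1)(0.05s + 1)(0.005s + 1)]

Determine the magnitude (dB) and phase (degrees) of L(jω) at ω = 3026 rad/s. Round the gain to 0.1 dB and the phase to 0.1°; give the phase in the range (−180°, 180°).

-22.0 dB, -119.2°

At ω = 3026 rad/s:
zero (1 + j3026·0.5) = 1 + j1513 → |·| ≈ 1513, ∠ ≈ 89.96°
zero (1 + j3026·0.0005) = 1 + j1.513 → |·| ≈ 1.8136, ∠ ≈ 56.54°
pole (1 + j3026·0.125) = 1 + j378.25 → |·| ≈ 378.25, ∠ ≈ 89.85°
pole (1 + j3026·0.05) = 1 + j151.3 → |·| ≈ 151.3, ∠ ≈ 89.62°
pole (1 + j3026·0.005) = 1 + j15.13 → |·| ≈ 15.163, ∠ ≈ 86.22°
|L| = 25 · 1513 · 1.8136 / (378.25 · 151.3 · 15.163) ≈ 0.079053
Gain = 20 log₁₀(0.079053) ≈ -22.04 dB
∠L = (89.96° + 56.54°) − (89.85° + 89.62° + 86.22°) = -119.19°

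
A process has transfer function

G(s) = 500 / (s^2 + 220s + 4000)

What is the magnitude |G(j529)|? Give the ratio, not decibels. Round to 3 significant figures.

0.00167

Substitute s = j529:
Numerator: 500 = 500 + j0
Denominator: (j529)^2 + 220(j529) + 4000 = -275841 + j116380
|N| = √(500² + 0²) ≈ 500, ∠N ≈ 0.00°
|D| = √(275841² + 116380²) ≈ 2.9939e+05, ∠D ≈ 157.12°
|G| = 500 / 2.9939e+05 ≈ 0.0016701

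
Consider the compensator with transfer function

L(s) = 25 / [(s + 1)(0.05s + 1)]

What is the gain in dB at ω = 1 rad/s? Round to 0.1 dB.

At ω = 1 rad/s:
pole (1 + j1·1) = 1 + j1 → |·| ≈ 1.4142, ∠ ≈ 45.00°
pole (1 + j1·0.05) = 1 + j0.05 → |·| ≈ 1.0012, ∠ ≈ 2.86°
|L| = 25 · 1 / (1.4142 · 1.0012) ≈ 17.657
Gain = 20 log₁₀(17.657) ≈ 24.94 dB

24.9 dB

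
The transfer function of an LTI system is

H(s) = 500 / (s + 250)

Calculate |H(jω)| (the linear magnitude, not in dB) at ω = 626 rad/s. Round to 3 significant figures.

Substitute s = j626:
Numerator: 500 = 500 + j0
Denominator: (j626) + 250 = 250 + j626
|N| = √(500² + 0²) ≈ 500, ∠N ≈ 0.00°
|D| = √(250² + 626²) ≈ 674.07, ∠D ≈ 68.23°
|H| = 500 / 674.07 ≈ 0.74176

0.742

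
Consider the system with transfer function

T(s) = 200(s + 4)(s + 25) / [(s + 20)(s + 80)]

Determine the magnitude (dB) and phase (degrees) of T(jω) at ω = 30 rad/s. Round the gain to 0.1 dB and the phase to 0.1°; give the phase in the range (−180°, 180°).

37.7 dB, 55.7°

At s = jω = j30:
zero (s+4): 4 + j30 → |·| = √(4²+30²) = √916 ≈ 30.265, ∠ = arctan(30/4) ≈ 82.41°
zero (s+25): 25 + j30 → |·| = √(25²+30²) = √1525 ≈ 39.051, ∠ = arctan(30/25) ≈ 50.19°
pole (s+20): 20 + j30 → |·| = √(20²+30²) = √1300 ≈ 36.056, ∠ = arctan(30/20) ≈ 56.31°
pole (s+80): 80 + j30 → |·| = √(80²+30²) = √7300 ≈ 85.44, ∠ = arctan(30/80) ≈ 20.56°
|T| = 200 · 1181.9 / 3080.6 ≈ 76.732
Gain = 20 log₁₀(76.732) ≈ 37.70 dB
∠T = 132.60° − 76.87° = 55.73°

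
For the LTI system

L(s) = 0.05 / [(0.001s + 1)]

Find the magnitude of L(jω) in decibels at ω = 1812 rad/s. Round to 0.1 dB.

-32.3 dB

At ω = 1812 rad/s:
pole (1 + j1812·0.001) = 1 + j1.812 → |·| ≈ 2.0696, ∠ ≈ 61.11°
|L| = 0.05 · 1 / (2.0696) ≈ 0.024159
Gain = 20 log₁₀(0.024159) ≈ -32.34 dB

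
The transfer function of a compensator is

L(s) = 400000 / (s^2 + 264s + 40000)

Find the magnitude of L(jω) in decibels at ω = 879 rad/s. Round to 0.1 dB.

-5.7 dB

At s = jω = j879:
quadratic: (j879)² + 264·j879 + 40000 = -732641 + j232056 → |·| ≈ 7.6851e+05, ∠ ≈ 162.42°
|L| = 400000 / 7.6851e+05 ≈ 0.52049
Gain = 20 log₁₀(0.52049) ≈ -5.67 dB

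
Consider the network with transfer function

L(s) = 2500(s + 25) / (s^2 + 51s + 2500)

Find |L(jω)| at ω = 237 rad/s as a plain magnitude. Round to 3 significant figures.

10.8

At s = jω = j237:
zero (s+25): 25 + j237 → |·| = √(25²+237²) = √56794 ≈ 238.31, ∠ = arctan(237/25) ≈ 83.98°
quadratic: (j237)² + 51·j237 + 2500 = -53669 + j12087 → |·| ≈ 55013, ∠ ≈ 167.31°
|L| = 2500 · 238.31 / 55013 ≈ 10.83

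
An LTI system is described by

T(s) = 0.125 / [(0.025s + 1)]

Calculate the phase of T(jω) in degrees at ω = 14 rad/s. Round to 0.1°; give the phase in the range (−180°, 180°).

At ω = 14 rad/s:
pole (1 + j14·0.025) = 1 + j0.35 → |·| ≈ 1.0595, ∠ ≈ 19.29°
∠T = (0°) − (19.29°) = -19.29°

-19.3°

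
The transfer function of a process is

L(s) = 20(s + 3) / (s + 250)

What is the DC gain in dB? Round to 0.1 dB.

-12.4 dB

L(0) = 20·3 / (250) = 0.24
20 log₁₀(0.24) ≈ -12.40 dB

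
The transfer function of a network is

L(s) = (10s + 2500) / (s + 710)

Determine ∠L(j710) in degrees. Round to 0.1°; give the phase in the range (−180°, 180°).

Substitute s = j710:
Numerator: 10(j710) + 2500 = 2500 + j7100
Denominator: (j710) + 710 = 710 + j710
|N| = √(2500² + 7100²) ≈ 7527.3, ∠N ≈ 70.60°
|D| = √(710² + 710²) ≈ 1004.1, ∠D ≈ 45.00°
∠L = 70.60° − 45.00° = 25.60°

25.6°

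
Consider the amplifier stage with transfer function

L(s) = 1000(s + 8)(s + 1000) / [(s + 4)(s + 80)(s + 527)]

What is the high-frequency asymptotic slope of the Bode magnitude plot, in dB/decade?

-20 dB/decade

Each pole contributes −20 dB/decade at high frequency; each zero contributes +20 dB/decade.
Net: 2 zero(s) − 3 pole(s) → -20 dB/decade.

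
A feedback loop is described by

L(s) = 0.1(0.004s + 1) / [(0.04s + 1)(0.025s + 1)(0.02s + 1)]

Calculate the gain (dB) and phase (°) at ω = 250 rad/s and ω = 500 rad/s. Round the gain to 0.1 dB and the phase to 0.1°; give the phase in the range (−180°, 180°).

At ω = 250 rad/s:
zero (1 + j250·0.004) = 1 + j1 → |·| ≈ 1.4142, ∠ ≈ 45.00°
pole (1 + j250·0.04) = 1 + j10 → |·| ≈ 10.05, ∠ ≈ 84.29°
pole (1 + j250·0.025) = 1 + j6.25 → |·| ≈ 6.3295, ∠ ≈ 80.91°
pole (1 + j250·0.02) = 1 + j5 → |·| ≈ 5.099, ∠ ≈ 78.69°
|L| = 0.1 · 1.4142 / (10.05 · 6.3295 · 5.099) ≈ 0.000436
Gain = 20 log₁₀(0.000436) ≈ -67.21 dB
∠L = (45.00°) − (84.29° + 80.91° + 78.69°) = -198.89° ≡ 161.11° (principal value)

At ω = 500 rad/s:
zero (1 + j500·0.004) = 1 + j2 → |·| ≈ 2.2361, ∠ ≈ 63.43°
pole (1 + j500·0.04) = 1 + j20 → |·| ≈ 20.025, ∠ ≈ 87.14°
pole (1 + j500·0.025) = 1 + j12.5 → |·| ≈ 12.54, ∠ ≈ 85.43°
pole (1 + j500·0.02) = 1 + j10 → |·| ≈ 10.05, ∠ ≈ 84.29°
|L| = 0.1 · 2.2361 / (20.025 · 12.54 · 10.05) ≈ 8.8604e-05
Gain = 20 log₁₀(8.8604e-05) ≈ -81.05 dB
∠L = (63.43°) − (87.14° + 85.43° + 84.29°) = -193.43° ≡ 166.57° (principal value)

ω = 250: -67.2 dB, 161.1°; ω = 500: -81.1 dB, 166.6°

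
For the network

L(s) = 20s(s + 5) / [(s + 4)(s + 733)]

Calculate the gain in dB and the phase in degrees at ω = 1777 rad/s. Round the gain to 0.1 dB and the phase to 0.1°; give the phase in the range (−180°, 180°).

25.3 dB, 22.4°

At s = jω = j1777:
zero (s+5): 5 + j1777 → |·| = √(5²+1777²) = √3157754 ≈ 1777, ∠ = arctan(1777/5) ≈ 89.84°
zero at origin: s = j1777 → |·| = 1777, ∠ = 90.00°
pole (s+4): 4 + j1777 → |·| = √(4²+1777²) = √3157745 ≈ 1777, ∠ = arctan(1777/4) ≈ 89.87°
pole (s+733): 733 + j1777 → |·| = √(733²+1777²) = √3695018 ≈ 1922.2, ∠ = arctan(1777/733) ≈ 67.58°
|L| = 20 · 3.1577e+06 / 3.4157e+06 ≈ 18.489
Gain = 20 log₁₀(18.489) ≈ 25.34 dB
∠L = 179.84° − 157.45° = 22.39°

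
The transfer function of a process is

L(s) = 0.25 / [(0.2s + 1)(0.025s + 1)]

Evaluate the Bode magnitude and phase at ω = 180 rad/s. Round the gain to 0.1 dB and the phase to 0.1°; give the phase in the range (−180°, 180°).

-56.4 dB, -165.9°

At ω = 180 rad/s:
pole (1 + j180·0.2) = 1 + j36 → |·| ≈ 36.014, ∠ ≈ 88.41°
pole (1 + j180·0.025) = 1 + j4.5 → |·| ≈ 4.6098, ∠ ≈ 77.47°
|L| = 0.25 · 1 / (36.014 · 4.6098) ≈ 0.0015059
Gain = 20 log₁₀(0.0015059) ≈ -56.44 dB
∠L = (0°) − (88.41° + 77.47°) = -165.88°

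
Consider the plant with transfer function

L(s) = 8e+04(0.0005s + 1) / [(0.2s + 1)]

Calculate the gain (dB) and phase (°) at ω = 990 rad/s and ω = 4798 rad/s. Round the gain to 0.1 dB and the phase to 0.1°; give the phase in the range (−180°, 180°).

ω = 990: 53.1 dB, -63.4°; ω = 4798: 46.7 dB, -22.6°

At ω = 990 rad/s:
zero (1 + j990·0.0005) = 1 + j0.495 → |·| ≈ 1.1158, ∠ ≈ 26.34°
pole (1 + j990·0.2) = 1 + j198 → |·| ≈ 198, ∠ ≈ 89.71°
|L| = 8e+04 · 1.1158 / (198) ≈ 450.83
Gain = 20 log₁₀(450.83) ≈ 53.08 dB
∠L = (26.34°) − (89.71°) = -63.37°

At ω = 4798 rad/s:
zero (1 + j4798·0.0005) = 1 + j2.399 → |·| ≈ 2.5991, ∠ ≈ 67.37°
pole (1 + j4798·0.2) = 1 + j959.6 → |·| ≈ 959.6, ∠ ≈ 89.94°
|L| = 8e+04 · 2.5991 / (959.6) ≈ 216.68
Gain = 20 log₁₀(216.68) ≈ 46.72 dB
∠L = (67.37°) − (89.94°) = -22.57°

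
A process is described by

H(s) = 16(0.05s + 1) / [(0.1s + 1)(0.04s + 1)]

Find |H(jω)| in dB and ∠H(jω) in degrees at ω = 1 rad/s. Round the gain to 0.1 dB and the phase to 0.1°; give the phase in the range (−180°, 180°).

At ω = 1 rad/s:
zero (1 + j1·0.05) = 1 + j0.05 → |·| ≈ 1.0012, ∠ ≈ 2.86°
pole (1 + j1·0.1) = 1 + j0.1 → |·| ≈ 1.005, ∠ ≈ 5.71°
pole (1 + j1·0.04) = 1 + j0.04 → |·| ≈ 1.0008, ∠ ≈ 2.29°
|H| = 16 · 1.0012 / (1.005 · 1.0008) ≈ 15.927
Gain = 20 log₁₀(15.927) ≈ 24.04 dB
∠H = (2.86°) − (5.71° + 2.29°) = -5.14°

24.0 dB, -5.1°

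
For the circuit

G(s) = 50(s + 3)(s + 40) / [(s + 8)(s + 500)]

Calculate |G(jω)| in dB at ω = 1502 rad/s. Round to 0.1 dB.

33.5 dB

At s = jω = j1502:
zero (s+3): 3 + j1502 → |·| = √(3²+1502²) = √2256013 ≈ 1502, ∠ = arctan(1502/3) ≈ 89.89°
zero (s+40): 40 + j1502 → |·| = √(40²+1502²) = √2257604 ≈ 1502.5, ∠ = arctan(1502/40) ≈ 88.47°
pole (s+8): 8 + j1502 → |·| = √(8²+1502²) = √2256068 ≈ 1502, ∠ = arctan(1502/8) ≈ 89.69°
pole (s+500): 500 + j1502 → |·| = √(500²+1502²) = √2506004 ≈ 1583, ∠ = arctan(1502/500) ≈ 71.59°
|G| = 50 · 2.2568e+06 / 2.3777e+06 ≈ 47.458
Gain = 20 log₁₀(47.458) ≈ 33.53 dB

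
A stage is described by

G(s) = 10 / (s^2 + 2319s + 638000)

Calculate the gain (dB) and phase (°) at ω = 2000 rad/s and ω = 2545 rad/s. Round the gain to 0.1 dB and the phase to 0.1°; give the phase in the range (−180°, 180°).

Substitute s = j2000:
Numerator: 10 = 10 + j0
Denominator: (j2000)^2 + 2319(j2000) + 638000 = -3362000 + j4638000
|N| = √(10² + 0²) ≈ 10, ∠N ≈ 0.00°
|D| = √(3362000² + 4638000²) ≈ 5.7284e+06, ∠D ≈ 125.94°
|G| = 10 / 5.7284e+06 ≈ 1.7457e-06
Gain = 20 log₁₀(1.7457e-06) ≈ -115.16 dB
∠G = 0.00° − 125.94° = -125.94°

Substitute s = j2545:
Numerator: 10 = 10 + j0
Denominator: (j2545)^2 + 2319(j2545) + 638000 = -5839025 + j5901855
|N| = √(10² + 0²) ≈ 10, ∠N ≈ 0.00°
|D| = √(5839025² + 5901855²) ≈ 8.3022e+06, ∠D ≈ 134.69°
|G| = 10 / 8.3022e+06 ≈ 1.2045e-06
Gain = 20 log₁₀(1.2045e-06) ≈ -118.38 dB
∠G = 0.00° − 134.69° = -134.69°

ω = 2000: -115.2 dB, -125.9°; ω = 2545: -118.4 dB, -134.7°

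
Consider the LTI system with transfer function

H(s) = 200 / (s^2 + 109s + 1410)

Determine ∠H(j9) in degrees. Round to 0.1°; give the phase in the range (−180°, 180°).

Substitute s = j9:
Numerator: 200 = 200 + j0
Denominator: (j9)^2 + 109(j9) + 1410 = 1329 + j981
|N| = √(200² + 0²) ≈ 200, ∠N ≈ 0.00°
|D| = √(1329² + 981²) ≈ 1651.8, ∠D ≈ 36.43°
∠H = 0.00° − 36.43° = -36.43°

-36.4°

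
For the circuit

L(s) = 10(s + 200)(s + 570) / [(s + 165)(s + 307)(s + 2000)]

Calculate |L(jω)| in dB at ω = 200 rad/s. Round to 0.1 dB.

-41.0 dB

At s = jω = j200:
zero (s+200): 200 + j200 → |·| = √(200²+200²) = √80000 ≈ 282.84, ∠ = arctan(200/200) ≈ 45.00°
zero (s+570): 570 + j200 → |·| = √(570²+200²) = √364900 ≈ 604.07, ∠ = arctan(200/570) ≈ 19.33°
pole (s+165): 165 + j200 → |·| = √(165²+200²) = √67225 ≈ 259.28, ∠ = arctan(200/165) ≈ 50.48°
pole (s+307): 307 + j200 → |·| = √(307²+200²) = √134249 ≈ 366.4, ∠ = arctan(200/307) ≈ 33.08°
pole (s+2000): 2000 + j200 → |·| = √(2000²+200²) = √4040000 ≈ 2010, ∠ = arctan(200/2000) ≈ 5.71°
|L| = 10 · 1.7086e+05 / 1.9095e+08 ≈ 0.0089479
Gain = 20 log₁₀(0.0089479) ≈ -40.97 dB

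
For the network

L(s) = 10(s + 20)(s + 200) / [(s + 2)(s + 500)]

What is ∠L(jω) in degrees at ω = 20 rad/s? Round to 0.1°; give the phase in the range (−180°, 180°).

At s = jω = j20:
zero (s+20): 20 + j20 → |·| = √(20²+20²) = √800 ≈ 28.284, ∠ = arctan(20/20) ≈ 45.00°
zero (s+200): 200 + j20 → |·| = √(200²+20²) = √40400 ≈ 201, ∠ = arctan(20/200) ≈ 5.71°
pole (s+2): 2 + j20 → |·| = √(2²+20²) = √404 ≈ 20.1, ∠ = arctan(20/2) ≈ 84.29°
pole (s+500): 500 + j20 → |·| = √(500²+20²) = √250400 ≈ 500.4, ∠ = arctan(20/500) ≈ 2.29°
∠L = 50.71° − 86.58° = -35.87°

-35.9°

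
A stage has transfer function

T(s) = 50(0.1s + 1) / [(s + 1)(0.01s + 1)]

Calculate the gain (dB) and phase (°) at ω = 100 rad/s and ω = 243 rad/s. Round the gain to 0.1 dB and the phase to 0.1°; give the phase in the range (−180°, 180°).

At ω = 100 rad/s:
zero (1 + j100·0.1) = 1 + j10 → |·| ≈ 10.05, ∠ ≈ 84.29°
pole (1 + j100·1) = 1 + j100 → |·| ≈ 100, ∠ ≈ 89.43°
pole (1 + j100·0.01) = 1 + j1 → |·| ≈ 1.4142, ∠ ≈ 45.00°
|T| = 50 · 10.05 / (100 · 1.4142) ≈ 3.5532
Gain = 20 log₁₀(3.5532) ≈ 11.01 dB
∠T = (84.29°) − (89.43° + 45.00°) = -50.14°

At ω = 243 rad/s:
zero (1 + j243·0.1) = 1 + j24.3 → |·| ≈ 24.321, ∠ ≈ 87.64°
pole (1 + j243·1) = 1 + j243 → |·| ≈ 243, ∠ ≈ 89.76°
pole (1 + j243·0.01) = 1 + j2.43 → |·| ≈ 2.6277, ∠ ≈ 67.63°
|T| = 50 · 24.321 / (243 · 2.6277) ≈ 1.9044
Gain = 20 log₁₀(1.9044) ≈ 5.60 dB
∠T = (87.64°) − (89.76° + 67.63°) = -69.75°

ω = 100: 11.0 dB, -50.1°; ω = 243: 5.6 dB, -69.8°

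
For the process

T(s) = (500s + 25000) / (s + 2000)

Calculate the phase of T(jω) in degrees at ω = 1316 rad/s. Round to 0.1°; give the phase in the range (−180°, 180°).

Substitute s = j1316:
Numerator: 500(j1316) + 25000 = 25000 + j658000
Denominator: (j1316) + 2000 = 2000 + j1316
|N| = √(25000² + 658000²) ≈ 6.5847e+05, ∠N ≈ 87.82°
|D| = √(2000² + 1316²) ≈ 2394.1, ∠D ≈ 33.34°
∠T = 87.82° − 33.34° = 54.48°

54.5°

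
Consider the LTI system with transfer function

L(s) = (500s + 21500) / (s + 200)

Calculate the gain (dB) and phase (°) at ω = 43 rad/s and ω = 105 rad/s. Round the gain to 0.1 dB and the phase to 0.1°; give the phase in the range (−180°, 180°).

ω = 43: 43.4 dB, 32.9°; ω = 105: 48.0 dB, 40.0°

Substitute s = j43:
Numerator: 500(j43) + 21500 = 21500 + j21500
Denominator: (j43) + 200 = 200 + j43
|N| = √(21500² + 21500²) ≈ 30406, ∠N ≈ 45.00°
|D| = √(200² + 43²) ≈ 204.57, ∠D ≈ 12.13°
|L| = 30406 / 204.57 ≈ 148.63
Gain = 20 log₁₀(148.63) ≈ 43.44 dB
∠L = 45.00° − 12.13° = 32.87°

Substitute s = j105:
Numerator: 500(j105) + 21500 = 21500 + j52500
Denominator: (j105) + 200 = 200 + j105
|N| = √(21500² + 52500²) ≈ 56732, ∠N ≈ 67.73°
|D| = √(200² + 105²) ≈ 225.89, ∠D ≈ 27.70°
|L| = 56732 / 225.89 ≈ 251.15
Gain = 20 log₁₀(251.15) ≈ 48.00 dB
∠L = 67.73° − 27.70° = 40.03°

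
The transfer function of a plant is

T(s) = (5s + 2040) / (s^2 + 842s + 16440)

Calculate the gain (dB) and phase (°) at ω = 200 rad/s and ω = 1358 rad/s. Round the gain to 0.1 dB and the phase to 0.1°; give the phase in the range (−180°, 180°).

ω = 200: -37.5 dB, -71.9°; ω = 1358: -49.7 dB, -74.7°

Substitute s = j200:
Numerator: 5(j200) + 2040 = 2040 + j1000
Denominator: (j200)^2 + 842(j200) + 16440 = -23560 + j168400
|N| = √(2040² + 1000²) ≈ 2271.9, ∠N ≈ 26.11°
|D| = √(23560² + 168400²) ≈ 1.7004e+05, ∠D ≈ 97.96°
|T| = 2271.9 / 1.7004e+05 ≈ 0.013361
Gain = 20 log₁₀(0.013361) ≈ -37.48 dB
∠T = 26.11° − 97.96° = -71.85°

Substitute s = j1358:
Numerator: 5(j1358) + 2040 = 2040 + j6790
Denominator: (j1358)^2 + 842(j1358) + 16440 = -1827724 + j1143436
|N| = √(2040² + 6790²) ≈ 7089.8, ∠N ≈ 73.28°
|D| = √(1827724² + 1143436²) ≈ 2.1559e+06, ∠D ≈ 147.97°
|T| = 7089.8 / 2.1559e+06 ≈ 0.0032886
Gain = 20 log₁₀(0.0032886) ≈ -49.66 dB
∠T = 73.28° − 147.97° = -74.69°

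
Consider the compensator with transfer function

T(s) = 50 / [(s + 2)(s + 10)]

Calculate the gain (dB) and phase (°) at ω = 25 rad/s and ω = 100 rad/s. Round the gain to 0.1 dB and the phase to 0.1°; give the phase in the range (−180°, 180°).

ω = 25: -22.6 dB, -153.6°; ω = 100: -46.1 dB, -173.1°

At s = jω = j25:
pole (s+2): 2 + j25 → |·| = √(2²+25²) = √629 ≈ 25.08, ∠ = arctan(25/2) ≈ 85.43°
pole (s+10): 10 + j25 → |·| = √(10²+25²) = √725 ≈ 26.926, ∠ = arctan(25/10) ≈ 68.20°
|T| = 50 / 675.3 ≈ 0.074041
Gain = 20 log₁₀(0.074041) ≈ -22.61 dB
∠T = 0.00° − 153.63° = -153.63°

At s = jω = j100:
pole (s+2): 2 + j100 → |·| = √(2²+100²) = √10004 ≈ 100.02, ∠ = arctan(100/2) ≈ 88.85°
pole (s+10): 10 + j100 → |·| = √(10²+100²) = √10100 ≈ 100.5, ∠ = arctan(100/10) ≈ 84.29°
|T| = 50 / 10052 ≈ 0.0049741
Gain = 20 log₁₀(0.0049741) ≈ -46.07 dB
∠T = 0.00° − 173.14° = -173.14°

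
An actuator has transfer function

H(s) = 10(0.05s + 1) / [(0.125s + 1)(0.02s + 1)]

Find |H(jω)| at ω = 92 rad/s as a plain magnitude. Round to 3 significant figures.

1.95

At ω = 92 rad/s:
zero (1 + j92·0.05) = 1 + j4.6 → |·| ≈ 4.7074, ∠ ≈ 77.74°
pole (1 + j92·0.125) = 1 + j11.5 → |·| ≈ 11.543, ∠ ≈ 85.03°
pole (1 + j92·0.02) = 1 + j1.84 → |·| ≈ 2.0942, ∠ ≈ 61.48°
|H| = 10 · 4.7074 / (11.543 · 2.0942) ≈ 1.9474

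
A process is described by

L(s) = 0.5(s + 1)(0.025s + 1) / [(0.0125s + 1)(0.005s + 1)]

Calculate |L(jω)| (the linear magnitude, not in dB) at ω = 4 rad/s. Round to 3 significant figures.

2.07

At ω = 4 rad/s:
zero (1 + j4·1) = 1 + j4 → |·| ≈ 4.1231, ∠ ≈ 75.96°
zero (1 + j4·0.025) = 1 + j0.1 → |·| ≈ 1.005, ∠ ≈ 5.71°
pole (1 + j4·0.0125) = 1 + j0.05 → |·| ≈ 1.0012, ∠ ≈ 2.86°
pole (1 + j4·0.005) = 1 + j0.02 → |·| ≈ 1.0002, ∠ ≈ 1.15°
|L| = 0.5 · 4.1231 · 1.005 / (1.0012 · 1.0002) ≈ 2.069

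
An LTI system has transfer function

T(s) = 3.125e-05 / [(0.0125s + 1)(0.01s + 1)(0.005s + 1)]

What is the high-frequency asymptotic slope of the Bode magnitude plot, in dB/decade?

-60 dB/decade

Each pole contributes −20 dB/decade at high frequency; each zero contributes +20 dB/decade.
Net: 0 zero(s) − 3 pole(s) → -60 dB/decade.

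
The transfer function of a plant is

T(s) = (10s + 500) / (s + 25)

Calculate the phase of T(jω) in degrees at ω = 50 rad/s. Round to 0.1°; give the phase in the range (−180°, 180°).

-18.4°

Substitute s = j50:
Numerator: 10(j50) + 500 = 500 + j500
Denominator: (j50) + 25 = 25 + j50
|N| = √(500² + 500²) ≈ 707.11, ∠N ≈ 45.00°
|D| = √(25² + 50²) ≈ 55.902, ∠D ≈ 63.43°
∠T = 45.00° − 63.43° = -18.43°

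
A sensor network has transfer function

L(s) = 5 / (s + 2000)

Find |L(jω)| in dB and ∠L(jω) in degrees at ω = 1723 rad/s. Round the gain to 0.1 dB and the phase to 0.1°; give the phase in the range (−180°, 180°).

-54.5 dB, -40.7°

At s = jω = j1723:
pole (s+2000): 2000 + j1723 → |·| = √(2000²+1723²) = √6968729 ≈ 2639.8, ∠ = arctan(1723/2000) ≈ 40.74°
|L| = 5 / 2639.8 ≈ 0.0018941
Gain = 20 log₁₀(0.0018941) ≈ -54.45 dB
∠L = 0.00° − 40.74° = -40.74°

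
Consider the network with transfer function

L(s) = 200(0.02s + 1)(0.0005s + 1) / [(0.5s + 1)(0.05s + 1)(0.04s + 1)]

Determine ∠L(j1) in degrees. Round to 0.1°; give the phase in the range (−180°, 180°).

At ω = 1 rad/s:
zero (1 + j1·0.02) = 1 + j0.02 → |·| ≈ 1.0002, ∠ ≈ 1.15°
zero (1 + j1·0.0005) = 1 + j0.0005 → |·| ≈ 1, ∠ ≈ 0.03°
pole (1 + j1·0.5) = 1 + j0.5 → |·| ≈ 1.118, ∠ ≈ 26.57°
pole (1 + j1·0.05) = 1 + j0.05 → |·| ≈ 1.0012, ∠ ≈ 2.86°
pole (1 + j1·0.04) = 1 + j0.04 → |·| ≈ 1.0008, ∠ ≈ 2.29°
∠L = (1.15° + 0.03°) − (26.57° + 2.86° + 2.29°) = -30.54°

-30.5°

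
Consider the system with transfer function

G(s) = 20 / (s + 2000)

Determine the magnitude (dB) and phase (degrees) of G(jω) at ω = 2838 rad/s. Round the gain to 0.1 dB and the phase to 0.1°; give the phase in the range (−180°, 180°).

-44.8 dB, -54.8°

At s = jω = j2838:
pole (s+2000): 2000 + j2838 → |·| = √(2000²+2838²) = √12054244 ≈ 3471.9, ∠ = arctan(2838/2000) ≈ 54.83°
|G| = 20 / 3471.9 ≈ 0.0057605
Gain = 20 log₁₀(0.0057605) ≈ -44.79 dB
∠G = 0.00° − 54.83° = -54.83°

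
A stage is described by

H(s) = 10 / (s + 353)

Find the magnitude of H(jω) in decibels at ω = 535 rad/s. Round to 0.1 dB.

At s = jω = j535:
pole (s+353): 353 + j535 → |·| = √(353²+535²) = √410834 ≈ 640.96, ∠ = arctan(535/353) ≈ 56.58°
|H| = 10 / 640.96 ≈ 0.015602
Gain = 20 log₁₀(0.015602) ≈ -36.14 dB

-36.1 dB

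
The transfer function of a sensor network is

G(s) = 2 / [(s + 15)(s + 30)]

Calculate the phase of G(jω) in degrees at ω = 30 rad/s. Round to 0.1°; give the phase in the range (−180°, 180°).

-108.4°

At s = jω = j30:
pole (s+15): 15 + j30 → |·| = √(15²+30²) = √1125 ≈ 33.541, ∠ = arctan(30/15) ≈ 63.43°
pole (s+30): 30 + j30 → |·| = √(30²+30²) = √1800 ≈ 42.426, ∠ = arctan(30/30) ≈ 45.00°
∠G = 0.00° − 108.43° = -108.43°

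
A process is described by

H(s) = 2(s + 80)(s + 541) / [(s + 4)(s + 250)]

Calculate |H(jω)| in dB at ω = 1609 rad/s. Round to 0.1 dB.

At s = jω = j1609:
zero (s+80): 80 + j1609 → |·| = √(80²+1609²) = √2595281 ≈ 1611, ∠ = arctan(1609/80) ≈ 87.15°
zero (s+541): 541 + j1609 → |·| = √(541²+1609²) = √2881562 ≈ 1697.5, ∠ = arctan(1609/541) ≈ 71.42°
pole (s+4): 4 + j1609 → |·| = √(4²+1609²) = √2588897 ≈ 1609, ∠ = arctan(1609/4) ≈ 89.86°
pole (s+250): 250 + j1609 → |·| = √(250²+1609²) = √2651381 ≈ 1628.3, ∠ = arctan(1609/250) ≈ 81.17°
|H| = 2 · 2.7347e+06 / 2.6199e+06 ≈ 2.0876
Gain = 20 log₁₀(2.0876) ≈ 6.39 dB

6.4 dB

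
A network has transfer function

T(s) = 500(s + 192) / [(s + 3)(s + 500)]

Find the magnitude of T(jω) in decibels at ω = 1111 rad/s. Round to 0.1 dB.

-7.6 dB

At s = jω = j1111:
zero (s+192): 192 + j1111 → |·| = √(192²+1111²) = √1271185 ≈ 1127.5, ∠ = arctan(1111/192) ≈ 80.20°
pole (s+3): 3 + j1111 → |·| = √(3²+1111²) = √1234330 ≈ 1111, ∠ = arctan(1111/3) ≈ 89.85°
pole (s+500): 500 + j1111 → |·| = √(500²+1111²) = √1484321 ≈ 1218.3, ∠ = arctan(1111/500) ≈ 65.77°
|T| = 500 · 1127.5 / 1.3535e+06 ≈ 0.41651
Gain = 20 log₁₀(0.41651) ≈ -7.61 dB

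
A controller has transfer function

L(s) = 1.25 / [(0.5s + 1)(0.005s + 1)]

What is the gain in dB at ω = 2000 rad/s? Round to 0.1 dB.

-78.1 dB

At ω = 2000 rad/s:
pole (1 + j2000·0.5) = 1 + j1000 → |·| ≈ 1000, ∠ ≈ 89.94°
pole (1 + j2000·0.005) = 1 + j10 → |·| ≈ 10.05, ∠ ≈ 84.29°
|L| = 1.25 · 1 / (1000 · 10.05) ≈ 0.00012438
Gain = 20 log₁₀(0.00012438) ≈ -78.10 dB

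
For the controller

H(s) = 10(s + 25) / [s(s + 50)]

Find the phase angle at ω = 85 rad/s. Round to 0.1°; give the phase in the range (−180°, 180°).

-75.9°

At s = jω = j85:
zero (s+25): 25 + j85 → |·| = √(25²+85²) = √7850 ≈ 88.6, ∠ = arctan(85/25) ≈ 73.61°
pole (s+50): 50 + j85 → |·| = √(50²+85²) = √9725 ≈ 98.615, ∠ = arctan(85/50) ≈ 59.53°
pole at origin: |s| = 85, ∠ = 90.00° (in denominator)
∠H = 73.61° − 149.53° = -75.92°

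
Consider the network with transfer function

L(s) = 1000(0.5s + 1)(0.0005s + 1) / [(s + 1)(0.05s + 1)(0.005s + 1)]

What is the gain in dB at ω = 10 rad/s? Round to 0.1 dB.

53.1 dB

At ω = 10 rad/s:
zero (1 + j10·0.5) = 1 + j5 → |·| ≈ 5.099, ∠ ≈ 78.69°
zero (1 + j10·0.0005) = 1 + j0.005 → |·| ≈ 1, ∠ ≈ 0.29°
pole (1 + j10·1) = 1 + j10 → |·| ≈ 10.05, ∠ ≈ 84.29°
pole (1 + j10·0.05) = 1 + j0.5 → |·| ≈ 1.118, ∠ ≈ 26.57°
pole (1 + j10·0.005) = 1 + j0.05 → |·| ≈ 1.0012, ∠ ≈ 2.86°
|L| = 1000 · 5.099 · 1 / (10.05 · 1.118 · 1.0012) ≈ 453.27
Gain = 20 log₁₀(453.27) ≈ 53.13 dB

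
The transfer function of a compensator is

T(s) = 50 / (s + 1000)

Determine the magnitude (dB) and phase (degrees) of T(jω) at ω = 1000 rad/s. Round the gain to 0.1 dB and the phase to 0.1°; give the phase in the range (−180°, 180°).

At s = jω = j1000:
pole (s+1000): 1000 + j1000 → |·| = √(1000²+1000²) = √2000000 ≈ 1414.2, ∠ = arctan(1000/1000) ≈ 45.00°
|T| = 50 / 1414.2 ≈ 0.035356
Gain = 20 log₁₀(0.035356) ≈ -29.03 dB
∠T = 0.00° − 45.00° = -45.00°

-29.0 dB, -45.0°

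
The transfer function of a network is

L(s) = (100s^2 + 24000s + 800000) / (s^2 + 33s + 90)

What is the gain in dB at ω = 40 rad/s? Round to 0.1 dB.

55.2 dB

Substitute s = j40:
Numerator: 100(j40)^2 + 24000(j40) + 800000 = 640000 + j960000
Denominator: (j40)^2 + 33(j40) + 90 = -1510 + j1320
|N| = √(640000² + 960000²) ≈ 1.1538e+06, ∠N ≈ 56.31°
|D| = √(1510² + 1320²) ≈ 2005.6, ∠D ≈ 138.84°
|L| = 1.1538e+06 / 2005.6 ≈ 575.29
Gain = 20 log₁₀(575.29) ≈ 55.20 dB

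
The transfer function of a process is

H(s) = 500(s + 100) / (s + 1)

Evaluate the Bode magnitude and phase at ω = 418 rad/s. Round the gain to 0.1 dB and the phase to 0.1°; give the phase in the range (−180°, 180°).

54.2 dB, -13.3°

At s = jω = j418:
zero (s+100): 100 + j418 → |·| = √(100²+418²) = √184724 ≈ 429.8, ∠ = arctan(418/100) ≈ 76.55°
pole (s+1): 1 + j418 → |·| = √(1²+418²) = √174725 ≈ 418, ∠ = arctan(418/1) ≈ 89.86°
|H| = 500 · 429.8 / 418 ≈ 514.11
Gain = 20 log₁₀(514.11) ≈ 54.22 dB
∠H = 76.55° − 89.86° = -13.31°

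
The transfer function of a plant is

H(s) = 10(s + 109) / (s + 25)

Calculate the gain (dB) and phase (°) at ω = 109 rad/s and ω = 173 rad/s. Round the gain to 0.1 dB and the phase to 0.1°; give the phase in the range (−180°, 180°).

At s = jω = j109:
zero (s+109): 109 + j109 → |·| = √(109²+109²) = √23762 ≈ 154.15, ∠ = arctan(109/109) ≈ 45.00°
pole (s+25): 25 + j109 → |·| = √(25²+109²) = √12506 ≈ 111.83, ∠ = arctan(109/25) ≈ 77.08°
|H| = 10 · 154.15 / 111.83 ≈ 13.784
Gain = 20 log₁₀(13.784) ≈ 22.79 dB
∠H = 45.00° − 77.08° = -32.08°

At s = jω = j173:
zero (s+109): 109 + j173 → |·| = √(109²+173²) = √41810 ≈ 204.47, ∠ = arctan(173/109) ≈ 57.79°
pole (s+25): 25 + j173 → |·| = √(25²+173²) = √30554 ≈ 174.8, ∠ = arctan(173/25) ≈ 81.78°
|H| = 10 · 204.47 / 174.8 ≈ 11.697
Gain = 20 log₁₀(11.697) ≈ 21.36 dB
∠H = 57.79° − 81.78° = -23.99°

ω = 109: 22.8 dB, -32.1°; ω = 173: 21.4 dB, -24.0°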